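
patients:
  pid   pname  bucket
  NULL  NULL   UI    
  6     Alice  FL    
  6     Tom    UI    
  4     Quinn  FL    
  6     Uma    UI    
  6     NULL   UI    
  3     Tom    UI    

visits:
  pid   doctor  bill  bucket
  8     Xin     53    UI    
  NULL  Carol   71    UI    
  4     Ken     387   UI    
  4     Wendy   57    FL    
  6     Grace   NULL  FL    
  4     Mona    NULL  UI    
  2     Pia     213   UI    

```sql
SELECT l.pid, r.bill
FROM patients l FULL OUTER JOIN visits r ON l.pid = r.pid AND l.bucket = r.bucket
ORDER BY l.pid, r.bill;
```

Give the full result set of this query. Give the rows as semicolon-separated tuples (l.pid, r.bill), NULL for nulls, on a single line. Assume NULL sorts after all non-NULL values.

FULL OUTER JOIN keeps every row from both sides; unmatched rows get NULL for the other side's columns.
Matching on l.pid = r.pid AND l.bucket = r.bucket. A NULL in a compared column never satisfies the condition.
Matched pairs: 2; unmatched l rows kept: 5; unmatched r rows kept: 5.

(3, NULL); (4, 57); (6, NULL); (6, NULL); (6, NULL); (6, NULL); (NULL, 53); (NULL, 71); (NULL, 213); (NULL, 387); (NULL, NULL); (NULL, NULL)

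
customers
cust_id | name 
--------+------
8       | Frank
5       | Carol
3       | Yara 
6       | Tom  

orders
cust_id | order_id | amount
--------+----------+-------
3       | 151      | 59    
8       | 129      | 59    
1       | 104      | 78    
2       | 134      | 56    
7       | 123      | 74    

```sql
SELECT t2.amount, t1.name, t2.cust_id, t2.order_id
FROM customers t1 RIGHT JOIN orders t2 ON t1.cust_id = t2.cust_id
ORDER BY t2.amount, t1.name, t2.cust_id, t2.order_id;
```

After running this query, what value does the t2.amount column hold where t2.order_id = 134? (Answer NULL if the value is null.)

56

RIGHT JOIN keeps every row from `orders`; unmatched rows get NULL for `customers`'s columns.
Matching on t1.cust_id = t2.cust_id.
Matched pairs: 2; unmatched t2 rows kept: 3.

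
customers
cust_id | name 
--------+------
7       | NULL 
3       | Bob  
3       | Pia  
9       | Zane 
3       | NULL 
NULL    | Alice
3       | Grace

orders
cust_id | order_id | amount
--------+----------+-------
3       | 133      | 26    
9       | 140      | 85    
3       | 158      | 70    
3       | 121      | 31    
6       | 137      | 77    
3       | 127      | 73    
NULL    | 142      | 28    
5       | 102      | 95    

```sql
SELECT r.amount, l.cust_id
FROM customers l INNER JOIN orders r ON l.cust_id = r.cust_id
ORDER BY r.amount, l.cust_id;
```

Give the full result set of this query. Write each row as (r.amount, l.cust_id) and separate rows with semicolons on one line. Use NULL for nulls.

(26, 3); (26, 3); (26, 3); (26, 3); (31, 3); (31, 3); (31, 3); (31, 3); (70, 3); (70, 3); (70, 3); (70, 3); (73, 3); (73, 3); (73, 3); (73, 3); (85, 9)

INNER JOIN keeps only pairs where the ON condition holds.
Matching on l.cust_id = r.cust_id. A NULL in a compared column never satisfies the condition.
- l[0] cust_id=7 → no match; dropped.
- l[1] cust_id=3 → 4 match(es) in r → 4 row(s).
- l[2] cust_id=3 → 4 match(es) in r → 4 row(s).
- l[3] cust_id=9 → 1 match(es) in r → 1 row(s).
- l[4] cust_id=3 → 4 match(es) in r → 4 row(s).
- l[5] cust_id=NULL → no match; dropped.
- l[6] cust_id=3 → 4 match(es) in r → 4 row(s).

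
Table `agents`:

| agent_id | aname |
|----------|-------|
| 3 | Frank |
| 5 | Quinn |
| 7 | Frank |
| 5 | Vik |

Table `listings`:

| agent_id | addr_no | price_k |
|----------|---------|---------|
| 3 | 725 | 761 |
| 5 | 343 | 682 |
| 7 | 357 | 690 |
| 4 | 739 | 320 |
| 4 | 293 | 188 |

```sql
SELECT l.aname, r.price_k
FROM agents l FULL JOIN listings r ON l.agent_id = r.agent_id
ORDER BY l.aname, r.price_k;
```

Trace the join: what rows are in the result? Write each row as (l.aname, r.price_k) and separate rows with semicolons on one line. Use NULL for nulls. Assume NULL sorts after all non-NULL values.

FULL OUTER JOIN keeps every row from both sides; unmatched rows get NULL for the other side's columns.
Matching on l.agent_id = r.agent_id.
Matched pairs: 4; unmatched l rows kept: 0; unmatched r rows kept: 2.

(Frank, 690); (Frank, 761); (Quinn, 682); (Vik, 682); (NULL, 188); (NULL, 320)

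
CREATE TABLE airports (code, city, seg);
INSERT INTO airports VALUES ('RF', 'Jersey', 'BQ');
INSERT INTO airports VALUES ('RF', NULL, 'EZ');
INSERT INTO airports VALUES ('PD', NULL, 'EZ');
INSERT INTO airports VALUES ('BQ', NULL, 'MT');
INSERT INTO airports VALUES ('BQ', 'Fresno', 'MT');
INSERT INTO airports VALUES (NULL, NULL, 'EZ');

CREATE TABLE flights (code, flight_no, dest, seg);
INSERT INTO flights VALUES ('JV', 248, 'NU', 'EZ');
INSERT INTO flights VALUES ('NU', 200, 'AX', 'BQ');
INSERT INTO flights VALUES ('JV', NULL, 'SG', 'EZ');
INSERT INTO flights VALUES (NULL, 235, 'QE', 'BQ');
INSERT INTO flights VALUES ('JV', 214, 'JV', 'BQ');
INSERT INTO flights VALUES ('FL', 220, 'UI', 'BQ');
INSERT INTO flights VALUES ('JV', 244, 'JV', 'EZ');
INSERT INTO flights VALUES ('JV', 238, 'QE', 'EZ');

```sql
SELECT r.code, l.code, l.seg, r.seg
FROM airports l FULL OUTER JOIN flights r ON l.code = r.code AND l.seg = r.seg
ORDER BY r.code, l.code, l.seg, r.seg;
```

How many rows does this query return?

FULL OUTER JOIN keeps every row from both sides; unmatched rows get NULL for the other side's columns.
Matching on l.code = r.code AND l.seg = r.seg. A NULL in a compared column never satisfies the condition.
- l row (code=RF, seg=BQ): no match → kept, r columns NULL.
- l row (code=RF, seg=EZ): no match → kept, r columns NULL.
- l row (code=PD, seg=EZ): no match → kept, r columns NULL.
- l row (code=BQ, seg=MT): no match → kept, r columns NULL.
- l row (code=BQ, seg=MT): no match → kept, r columns NULL.
- l row (code=NULL, seg=EZ): no match → kept, r columns NULL.
- 8 r row(s) had no l match → kept, l columns NULL.
Total: 0 matched + 14 padded = 14 rows.

14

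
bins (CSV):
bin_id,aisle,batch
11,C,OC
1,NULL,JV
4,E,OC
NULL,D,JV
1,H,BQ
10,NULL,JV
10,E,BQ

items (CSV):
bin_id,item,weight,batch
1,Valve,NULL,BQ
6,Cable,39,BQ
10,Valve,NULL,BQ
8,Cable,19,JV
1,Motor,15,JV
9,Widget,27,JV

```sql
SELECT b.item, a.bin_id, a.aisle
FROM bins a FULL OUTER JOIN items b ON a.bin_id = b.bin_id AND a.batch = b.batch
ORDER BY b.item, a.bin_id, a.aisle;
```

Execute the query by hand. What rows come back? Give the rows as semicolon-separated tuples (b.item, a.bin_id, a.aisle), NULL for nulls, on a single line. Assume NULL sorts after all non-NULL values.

(Cable, NULL, NULL); (Cable, NULL, NULL); (Motor, 1, NULL); (Valve, 1, H); (Valve, 10, E); (Widget, NULL, NULL); (NULL, 4, E); (NULL, 10, NULL); (NULL, 11, C); (NULL, NULL, D)

FULL OUTER JOIN keeps every row from both sides; unmatched rows get NULL for the other side's columns.
Matching on a.bin_id = b.bin_id AND a.batch = b.batch. A NULL in a compared column never satisfies the condition.
Matched pairs: 3; unmatched a rows kept: 4; unmatched b rows kept: 3.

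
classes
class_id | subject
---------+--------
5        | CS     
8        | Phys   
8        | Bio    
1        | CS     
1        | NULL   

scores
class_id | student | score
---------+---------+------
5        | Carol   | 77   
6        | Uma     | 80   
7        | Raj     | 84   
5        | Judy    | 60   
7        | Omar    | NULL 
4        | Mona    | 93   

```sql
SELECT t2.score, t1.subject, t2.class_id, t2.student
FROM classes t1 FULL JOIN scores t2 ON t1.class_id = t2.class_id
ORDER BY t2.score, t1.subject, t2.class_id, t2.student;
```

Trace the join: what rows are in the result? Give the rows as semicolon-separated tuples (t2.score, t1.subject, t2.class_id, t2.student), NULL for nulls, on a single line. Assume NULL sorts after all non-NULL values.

(60, CS, 5, Judy); (77, CS, 5, Carol); (80, NULL, 6, Uma); (84, NULL, 7, Raj); (93, NULL, 4, Mona); (NULL, Bio, NULL, NULL); (NULL, CS, NULL, NULL); (NULL, Phys, NULL, NULL); (NULL, NULL, 7, Omar); (NULL, NULL, NULL, NULL)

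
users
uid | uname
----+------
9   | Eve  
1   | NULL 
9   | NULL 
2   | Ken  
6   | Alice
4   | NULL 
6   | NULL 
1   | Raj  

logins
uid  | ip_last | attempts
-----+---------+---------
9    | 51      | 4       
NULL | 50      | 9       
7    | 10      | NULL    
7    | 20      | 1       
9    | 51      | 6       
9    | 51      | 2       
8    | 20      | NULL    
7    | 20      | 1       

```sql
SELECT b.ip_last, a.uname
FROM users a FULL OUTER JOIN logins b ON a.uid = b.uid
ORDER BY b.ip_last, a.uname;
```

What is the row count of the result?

17

FULL OUTER JOIN keeps every row from both sides; unmatched rows get NULL for the other side's columns.
Matching on a.uid = b.uid. A NULL in a compared column never satisfies the condition.
- a[0] uid=9 → 3 match(es) in b → 3 row(s).
- a[1] uid=1 → no match; kept with NULLs on the b side.
- a[2] uid=9 → 3 match(es) in b → 3 row(s).
- a[3] uid=2 → no match; kept with NULLs on the b side.
- a[4] uid=6 → no match; kept with NULLs on the b side.
- a[5] uid=4 → no match; kept with NULLs on the b side.
- a[6] uid=6 → no match; kept with NULLs on the b side.
- a[7] uid=1 → no match; kept with NULLs on the b side.
- plus 5 unmatched b row(s), each kept with NULL a columns.
Total: 6 matched + 11 padded = 17 rows.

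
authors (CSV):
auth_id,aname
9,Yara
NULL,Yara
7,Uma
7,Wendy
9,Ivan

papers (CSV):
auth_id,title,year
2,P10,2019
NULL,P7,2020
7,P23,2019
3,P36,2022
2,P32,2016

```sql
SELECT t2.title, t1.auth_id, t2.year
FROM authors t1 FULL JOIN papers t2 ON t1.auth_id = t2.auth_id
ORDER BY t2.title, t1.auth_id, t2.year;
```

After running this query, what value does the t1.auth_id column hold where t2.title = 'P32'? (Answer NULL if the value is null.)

NULL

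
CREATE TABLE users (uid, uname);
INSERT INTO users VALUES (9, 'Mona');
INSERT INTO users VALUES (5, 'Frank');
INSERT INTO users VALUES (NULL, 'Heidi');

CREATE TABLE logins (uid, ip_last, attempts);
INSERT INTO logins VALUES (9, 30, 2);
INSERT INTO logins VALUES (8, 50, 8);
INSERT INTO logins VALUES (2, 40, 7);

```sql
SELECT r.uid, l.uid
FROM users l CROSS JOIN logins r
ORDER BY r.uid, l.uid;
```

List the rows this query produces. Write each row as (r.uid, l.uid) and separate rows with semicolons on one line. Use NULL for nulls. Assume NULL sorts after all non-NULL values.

CROSS JOIN pairs every row of `users` with every row of `logins`: 3 × 3 = 9 rows.
After projecting and ordering:
r.uid | l.uid
2 | 5
2 | 9
2 | NULL
8 | 5
8 | 9
8 | NULL
9 | 5
9 | 9
9 | NULL

(2, 5); (2, 9); (2, NULL); (8, 5); (8, 9); (8, NULL); (9, 5); (9, 9); (9, NULL)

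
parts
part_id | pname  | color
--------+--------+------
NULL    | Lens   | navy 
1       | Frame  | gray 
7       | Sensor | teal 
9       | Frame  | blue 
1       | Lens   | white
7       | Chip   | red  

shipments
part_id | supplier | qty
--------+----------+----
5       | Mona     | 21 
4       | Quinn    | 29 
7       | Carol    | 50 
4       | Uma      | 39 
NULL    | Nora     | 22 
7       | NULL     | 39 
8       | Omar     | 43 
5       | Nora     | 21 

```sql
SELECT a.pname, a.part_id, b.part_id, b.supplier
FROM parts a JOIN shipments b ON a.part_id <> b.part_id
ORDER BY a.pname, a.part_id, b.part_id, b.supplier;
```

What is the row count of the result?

31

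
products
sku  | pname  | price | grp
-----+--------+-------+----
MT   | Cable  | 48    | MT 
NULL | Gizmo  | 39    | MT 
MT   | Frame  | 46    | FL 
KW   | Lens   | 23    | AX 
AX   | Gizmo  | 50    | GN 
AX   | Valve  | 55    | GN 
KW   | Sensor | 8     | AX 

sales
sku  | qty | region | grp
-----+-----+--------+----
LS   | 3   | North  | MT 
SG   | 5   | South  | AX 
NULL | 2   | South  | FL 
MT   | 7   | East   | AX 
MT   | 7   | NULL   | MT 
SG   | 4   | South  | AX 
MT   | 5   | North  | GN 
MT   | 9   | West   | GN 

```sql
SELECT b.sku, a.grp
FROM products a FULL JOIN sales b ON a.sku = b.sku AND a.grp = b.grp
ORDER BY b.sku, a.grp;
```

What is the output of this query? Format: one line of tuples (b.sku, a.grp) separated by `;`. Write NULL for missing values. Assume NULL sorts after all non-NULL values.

FULL OUTER JOIN keeps every row from both sides; unmatched rows get NULL for the other side's columns.
Matching on a.sku = b.sku AND a.grp = b.grp. A NULL in a compared column never satisfies the condition.
- a (sku=MT, grp=MT) pairs with 1 row(s) of b.
- a (sku=NULL, grp=MT) has no partner → padded with NULL.
- a (sku=MT, grp=FL) has no partner → padded with NULL.
- a (sku=KW, grp=AX) has no partner → padded with NULL.
- a (sku=AX, grp=GN) has no partner → padded with NULL.
- a (sku=AX, grp=GN) has no partner → padded with NULL.
- a (sku=KW, grp=AX) has no partner → padded with NULL.
- 7 row(s) from b found no a partner → padded with NULL.

(LS, NULL); (MT, MT); (MT, NULL); (MT, NULL); (MT, NULL); (SG, NULL); (SG, NULL); (NULL, AX); (NULL, AX); (NULL, FL); (NULL, GN); (NULL, GN); (NULL, MT); (NULL, NULL)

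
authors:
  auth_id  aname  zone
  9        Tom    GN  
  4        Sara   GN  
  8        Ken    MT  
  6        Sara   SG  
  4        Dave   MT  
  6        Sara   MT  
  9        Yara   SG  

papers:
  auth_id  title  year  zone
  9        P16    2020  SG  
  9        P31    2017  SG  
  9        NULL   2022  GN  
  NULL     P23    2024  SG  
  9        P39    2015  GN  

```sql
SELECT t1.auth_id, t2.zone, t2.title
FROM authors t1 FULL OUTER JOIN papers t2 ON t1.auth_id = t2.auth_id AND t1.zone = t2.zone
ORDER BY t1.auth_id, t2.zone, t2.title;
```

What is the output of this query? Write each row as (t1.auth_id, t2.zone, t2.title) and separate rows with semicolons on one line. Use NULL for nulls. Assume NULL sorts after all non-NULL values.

FULL OUTER JOIN keeps every row from both sides; unmatched rows get NULL for the other side's columns.
Matching on t1.auth_id = t2.auth_id AND t1.zone = t2.zone. A NULL in a compared column never satisfies the condition.
- t1 (auth_id=9, zone=GN) pairs with 2 row(s) of t2.
- t1 (auth_id=4, zone=GN) has no partner → padded with NULL.
- t1 (auth_id=8, zone=MT) has no partner → padded with NULL.
- t1 (auth_id=6, zone=SG) has no partner → padded with NULL.
- t1 (auth_id=4, zone=MT) has no partner → padded with NULL.
- t1 (auth_id=6, zone=MT) has no partner → padded with NULL.
- t1 (auth_id=9, zone=SG) pairs with 2 row(s) of t2.
- 1 row(s) from t2 found no t1 partner → padded with NULL.
After projecting and ordering:
t1.auth_id | t2.zone | t2.title
4 | NULL | NULL
4 | NULL | NULL
6 | NULL | NULL
6 | NULL | NULL
8 | NULL | NULL
9 | GN | P39
9 | GN | NULL
9 | SG | P16
9 | SG | P31
NULL | SG | P23

(4, NULL, NULL); (4, NULL, NULL); (6, NULL, NULL); (6, NULL, NULL); (8, NULL, NULL); (9, GN, P39); (9, GN, NULL); (9, SG, P16); (9, SG, P31); (NULL, SG, P23)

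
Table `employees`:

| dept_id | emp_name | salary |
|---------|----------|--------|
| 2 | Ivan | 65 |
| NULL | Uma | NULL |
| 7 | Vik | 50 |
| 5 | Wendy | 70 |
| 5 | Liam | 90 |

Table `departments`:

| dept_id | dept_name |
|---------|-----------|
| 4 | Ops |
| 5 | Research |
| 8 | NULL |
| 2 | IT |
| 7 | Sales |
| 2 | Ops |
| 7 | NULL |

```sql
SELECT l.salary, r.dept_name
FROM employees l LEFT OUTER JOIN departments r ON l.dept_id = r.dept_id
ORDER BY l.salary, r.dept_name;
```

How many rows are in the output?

LEFT JOIN keeps every row from `employees`; unmatched rows get NULL for `departments`'s columns.
Matching on l.dept_id = r.dept_id. A NULL in a compared column never satisfies the condition.
- l[0] dept_id=2 → 2 match(es) in r → 2 row(s).
- l[1] dept_id=NULL → no match; kept with NULLs on the r side.
- l[2] dept_id=7 → 2 match(es) in r → 2 row(s).
- l[3] dept_id=5 → 1 match(es) in r → 1 row(s).
- l[4] dept_id=5 → 1 match(es) in r → 1 row(s).
Total: 6 matched + 1 padded = 7 rows.

7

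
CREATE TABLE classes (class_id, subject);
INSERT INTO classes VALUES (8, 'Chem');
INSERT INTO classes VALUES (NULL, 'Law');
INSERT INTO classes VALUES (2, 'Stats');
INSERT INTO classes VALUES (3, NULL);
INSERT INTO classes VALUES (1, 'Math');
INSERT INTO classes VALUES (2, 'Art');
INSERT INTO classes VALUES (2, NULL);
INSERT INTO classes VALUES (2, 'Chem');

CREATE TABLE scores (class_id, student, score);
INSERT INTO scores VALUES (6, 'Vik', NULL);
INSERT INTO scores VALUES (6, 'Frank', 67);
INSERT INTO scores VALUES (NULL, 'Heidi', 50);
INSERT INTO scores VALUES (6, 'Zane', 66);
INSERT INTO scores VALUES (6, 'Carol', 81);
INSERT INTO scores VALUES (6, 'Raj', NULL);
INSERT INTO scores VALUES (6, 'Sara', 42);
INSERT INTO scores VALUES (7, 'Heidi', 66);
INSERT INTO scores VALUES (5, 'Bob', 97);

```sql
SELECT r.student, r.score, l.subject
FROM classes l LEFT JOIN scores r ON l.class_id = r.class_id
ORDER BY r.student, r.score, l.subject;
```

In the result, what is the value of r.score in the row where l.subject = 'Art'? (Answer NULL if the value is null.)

LEFT JOIN keeps every row from `classes`; unmatched rows get NULL for `scores`'s columns.
Matching on l.class_id = r.class_id. A NULL in a compared column never satisfies the condition.
- class_id=8: no r row matches, row kept with r columns NULL.
- class_id=NULL: no r row matches, row kept with r columns NULL.
- class_id=2: no r row matches, row kept with r columns NULL.
- class_id=3: no r row matches, row kept with r columns NULL.
- class_id=1: no r row matches, row kept with r columns NULL.
- class_id=2: no r row matches, row kept with r columns NULL.
- class_id=2: no r row matches, row kept with r columns NULL.
- class_id=2: no r row matches, row kept with r columns NULL.

NULL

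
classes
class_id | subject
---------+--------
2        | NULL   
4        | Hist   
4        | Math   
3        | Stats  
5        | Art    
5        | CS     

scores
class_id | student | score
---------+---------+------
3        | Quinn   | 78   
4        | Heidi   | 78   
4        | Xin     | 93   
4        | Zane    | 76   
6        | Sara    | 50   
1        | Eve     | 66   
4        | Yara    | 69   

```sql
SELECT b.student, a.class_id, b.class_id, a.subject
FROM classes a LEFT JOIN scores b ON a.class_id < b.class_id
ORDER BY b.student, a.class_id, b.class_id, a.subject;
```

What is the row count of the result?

15

LEFT JOIN keeps every row from `classes`; unmatched rows get NULL for `scores`'s columns.
Matching on a.class_id < b.class_id.
Matched pairs: 15; unmatched a rows kept: 0.
Total: 15 rows.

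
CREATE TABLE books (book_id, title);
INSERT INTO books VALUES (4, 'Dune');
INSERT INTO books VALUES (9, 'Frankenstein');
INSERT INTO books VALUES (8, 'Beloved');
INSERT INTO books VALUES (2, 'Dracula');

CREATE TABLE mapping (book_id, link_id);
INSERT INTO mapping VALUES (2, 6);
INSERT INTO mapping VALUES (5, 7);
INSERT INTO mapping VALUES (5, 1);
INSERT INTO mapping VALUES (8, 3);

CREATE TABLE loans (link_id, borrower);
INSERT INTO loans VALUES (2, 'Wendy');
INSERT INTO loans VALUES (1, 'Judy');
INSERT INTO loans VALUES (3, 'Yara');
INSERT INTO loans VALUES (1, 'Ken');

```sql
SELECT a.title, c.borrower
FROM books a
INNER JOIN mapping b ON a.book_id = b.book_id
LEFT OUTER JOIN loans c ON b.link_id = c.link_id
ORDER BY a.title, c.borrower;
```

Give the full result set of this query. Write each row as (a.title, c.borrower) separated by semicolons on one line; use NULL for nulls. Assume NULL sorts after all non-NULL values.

Evaluate left to right. First `books a INNER JOIN mapping b` on book_id: 2 row(s).
Then LEFT JOIN `loans c` on link_id: each of those 2 rows is kept; rows whose b.link_id has no match in c get NULL for c's columns.

(Beloved, Yara); (Dracula, NULL)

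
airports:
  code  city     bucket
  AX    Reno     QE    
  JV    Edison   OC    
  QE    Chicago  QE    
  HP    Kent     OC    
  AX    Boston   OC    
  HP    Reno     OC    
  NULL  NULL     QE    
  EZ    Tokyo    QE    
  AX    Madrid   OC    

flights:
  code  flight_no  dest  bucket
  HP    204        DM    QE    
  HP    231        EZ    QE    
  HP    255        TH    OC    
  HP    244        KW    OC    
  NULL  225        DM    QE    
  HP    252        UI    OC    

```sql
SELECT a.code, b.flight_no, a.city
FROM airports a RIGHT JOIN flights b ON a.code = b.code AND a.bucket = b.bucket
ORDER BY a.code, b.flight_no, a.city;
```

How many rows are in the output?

9

RIGHT JOIN keeps every row from `flights`; unmatched rows get NULL for `airports`'s columns.
Matching on a.code = b.code AND a.bucket = b.bucket. A NULL in a compared column never satisfies the condition.
- code=AX, bucket=QE: no matching b row.
- code=JV, bucket=OC: no matching b row.
- code=QE, bucket=QE: no matching b row.
- code=HP, bucket=OC: 3 matching b row(s), so 3 row(s) emitted.
- code=AX, bucket=OC: no matching b row.
- code=HP, bucket=OC: 3 matching b row(s), so 3 row(s) emitted.
- code=NULL, bucket=QE: no matching b row.
- code=EZ, bucket=QE: no matching b row.
- code=AX, bucket=OC: no matching b row.
- 3 row(s) from b found no a partner → padded with NULL.
Total: 6 matched + 3 padded = 9 rows.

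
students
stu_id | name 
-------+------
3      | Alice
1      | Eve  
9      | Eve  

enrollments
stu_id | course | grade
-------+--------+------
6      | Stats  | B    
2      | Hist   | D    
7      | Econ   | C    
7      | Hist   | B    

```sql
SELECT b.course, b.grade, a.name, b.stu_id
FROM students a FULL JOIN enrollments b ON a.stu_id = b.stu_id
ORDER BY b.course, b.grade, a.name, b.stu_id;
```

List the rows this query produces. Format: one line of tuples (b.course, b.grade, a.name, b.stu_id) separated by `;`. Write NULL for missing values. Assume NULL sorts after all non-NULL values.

(Econ, C, NULL, 7); (Hist, B, NULL, 7); (Hist, D, NULL, 2); (Stats, B, NULL, 6); (NULL, NULL, Alice, NULL); (NULL, NULL, Eve, NULL); (NULL, NULL, Eve, NULL)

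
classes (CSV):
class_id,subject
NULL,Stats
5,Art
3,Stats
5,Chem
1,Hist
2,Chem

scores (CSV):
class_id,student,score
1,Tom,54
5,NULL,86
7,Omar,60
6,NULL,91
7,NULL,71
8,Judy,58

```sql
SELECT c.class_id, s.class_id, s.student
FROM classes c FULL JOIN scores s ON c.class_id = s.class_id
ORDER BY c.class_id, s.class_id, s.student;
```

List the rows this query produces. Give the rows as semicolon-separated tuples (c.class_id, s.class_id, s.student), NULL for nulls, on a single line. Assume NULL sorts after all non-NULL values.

(1, 1, Tom); (2, NULL, NULL); (3, NULL, NULL); (5, 5, NULL); (5, 5, NULL); (NULL, 6, NULL); (NULL, 7, Omar); (NULL, 7, NULL); (NULL, 8, Judy); (NULL, NULL, NULL)

FULL OUTER JOIN keeps every row from both sides; unmatched rows get NULL for the other side's columns.
Matching on c.class_id = s.class_id. A NULL in a compared column never satisfies the condition.
Matched pairs: 3; unmatched c rows kept: 3; unmatched s rows kept: 4.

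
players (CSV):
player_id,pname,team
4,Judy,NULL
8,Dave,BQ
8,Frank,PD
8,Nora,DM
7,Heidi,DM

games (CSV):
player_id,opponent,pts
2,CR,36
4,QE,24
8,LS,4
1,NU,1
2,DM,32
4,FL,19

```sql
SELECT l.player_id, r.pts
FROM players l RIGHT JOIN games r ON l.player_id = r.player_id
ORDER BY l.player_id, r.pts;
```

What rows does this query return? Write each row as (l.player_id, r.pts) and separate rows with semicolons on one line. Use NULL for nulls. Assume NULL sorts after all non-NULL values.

RIGHT JOIN keeps every row from `games`; unmatched rows get NULL for `players`'s columns.
Matching on l.player_id = r.player_id.
- l[0] player_id=4 → 2 match(es) in r → 2 row(s).
- l[1] player_id=8 → 1 match(es) in r → 1 row(s).
- l[2] player_id=8 → 1 match(es) in r → 1 row(s).
- l[3] player_id=8 → 1 match(es) in r → 1 row(s).
- l[4] player_id=7 → no match.
- 3 row(s) from r found no l partner → padded with NULL.
After projecting and ordering:
l.player_id | r.pts
4 | 19
4 | 24
8 | 4
8 | 4
8 | 4
NULL | 1
NULL | 32
NULL | 36

(4, 19); (4, 24); (8, 4); (8, 4); (8, 4); (NULL, 1); (NULL, 32); (NULL, 36)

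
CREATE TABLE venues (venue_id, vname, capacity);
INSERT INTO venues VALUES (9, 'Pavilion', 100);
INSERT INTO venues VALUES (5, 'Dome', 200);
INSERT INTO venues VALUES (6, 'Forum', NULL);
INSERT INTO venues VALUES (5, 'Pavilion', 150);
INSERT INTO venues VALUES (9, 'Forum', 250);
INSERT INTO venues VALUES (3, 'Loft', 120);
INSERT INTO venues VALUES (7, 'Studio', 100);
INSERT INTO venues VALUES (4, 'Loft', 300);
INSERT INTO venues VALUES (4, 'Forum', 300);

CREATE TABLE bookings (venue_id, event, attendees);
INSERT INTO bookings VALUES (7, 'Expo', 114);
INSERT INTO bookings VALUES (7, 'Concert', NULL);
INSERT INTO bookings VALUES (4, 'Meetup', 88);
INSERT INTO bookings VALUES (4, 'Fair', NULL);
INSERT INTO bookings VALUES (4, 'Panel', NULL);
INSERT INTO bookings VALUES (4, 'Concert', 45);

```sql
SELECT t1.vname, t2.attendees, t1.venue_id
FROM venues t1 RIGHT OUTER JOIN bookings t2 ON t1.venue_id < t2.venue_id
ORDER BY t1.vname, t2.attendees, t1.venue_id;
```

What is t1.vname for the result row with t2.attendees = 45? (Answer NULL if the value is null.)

RIGHT JOIN keeps every row from `bookings`; unmatched rows get NULL for `venues`'s columns.
Matching on t1.venue_id < t2.venue_id.
- t1 row (venue_id=9): no match.
- t1 row (venue_id=5): matches 2 t2 row(s) → 2 output row(s).
- t1 row (venue_id=6): matches 2 t2 row(s) → 2 output row(s).
- t1 row (venue_id=5): matches 2 t2 row(s) → 2 output row(s).
- t1 row (venue_id=9): no match.
- t1 row (venue_id=3): matches 6 t2 row(s) → 6 output row(s).
- t1 row (venue_id=7): no match.
- t1 row (venue_id=4): matches 2 t2 row(s) → 2 output row(s).
- t1 row (venue_id=4): matches 2 t2 row(s) → 2 output row(s).
- every t2 row matched at least one t1 row.

Loft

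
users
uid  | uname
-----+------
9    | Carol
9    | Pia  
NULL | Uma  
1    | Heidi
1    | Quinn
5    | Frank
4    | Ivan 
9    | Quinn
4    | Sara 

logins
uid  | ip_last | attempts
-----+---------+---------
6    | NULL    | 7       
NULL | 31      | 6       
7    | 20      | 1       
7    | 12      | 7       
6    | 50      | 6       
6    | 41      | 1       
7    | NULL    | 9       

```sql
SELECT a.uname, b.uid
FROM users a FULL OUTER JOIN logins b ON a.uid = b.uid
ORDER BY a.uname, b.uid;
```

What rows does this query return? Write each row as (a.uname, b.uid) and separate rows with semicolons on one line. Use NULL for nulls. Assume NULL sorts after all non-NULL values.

(Carol, NULL); (Frank, NULL); (Heidi, NULL); (Ivan, NULL); (Pia, NULL); (Quinn, NULL); (Quinn, NULL); (Sara, NULL); (Uma, NULL); (NULL, 6); (NULL, 6); (NULL, 6); (NULL, 7); (NULL, 7); (NULL, 7); (NULL, NULL)

FULL OUTER JOIN keeps every row from both sides; unmatched rows get NULL for the other side's columns.
Matching on a.uid = b.uid. A NULL in a compared column never satisfies the condition.
- uid=9: no b row matches, row kept with b columns NULL.
- uid=9: no b row matches, row kept with b columns NULL.
- uid=NULL: no b row matches, row kept with b columns NULL.
- uid=1: no b row matches, row kept with b columns NULL.
- uid=1: no b row matches, row kept with b columns NULL.
- uid=5: no b row matches, row kept with b columns NULL.
- uid=4: no b row matches, row kept with b columns NULL.
- uid=9: no b row matches, row kept with b columns NULL.
- uid=4: no b row matches, row kept with b columns NULL.
- 7 row(s) from b found no a partner → padded with NULL.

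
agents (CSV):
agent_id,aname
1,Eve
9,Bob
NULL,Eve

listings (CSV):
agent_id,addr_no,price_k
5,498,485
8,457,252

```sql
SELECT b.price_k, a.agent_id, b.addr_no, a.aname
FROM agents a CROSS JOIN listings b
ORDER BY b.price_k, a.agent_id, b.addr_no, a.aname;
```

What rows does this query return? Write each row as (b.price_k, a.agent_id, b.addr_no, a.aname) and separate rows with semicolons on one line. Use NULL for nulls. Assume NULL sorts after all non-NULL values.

(252, 1, 457, Eve); (252, 9, 457, Bob); (252, NULL, 457, Eve); (485, 1, 498, Eve); (485, 9, 498, Bob); (485, NULL, 498, Eve)

CROSS JOIN pairs every row of `agents` with every row of `listings`: 3 × 2 = 6 rows.
After projecting and ordering:
b.price_k | a.agent_id | b.addr_no | a.aname
252 | 1 | 457 | Eve
252 | 9 | 457 | Bob
252 | NULL | 457 | Eve
485 | 1 | 498 | Eve
485 | 9 | 498 | Bob
485 | NULL | 498 | Eve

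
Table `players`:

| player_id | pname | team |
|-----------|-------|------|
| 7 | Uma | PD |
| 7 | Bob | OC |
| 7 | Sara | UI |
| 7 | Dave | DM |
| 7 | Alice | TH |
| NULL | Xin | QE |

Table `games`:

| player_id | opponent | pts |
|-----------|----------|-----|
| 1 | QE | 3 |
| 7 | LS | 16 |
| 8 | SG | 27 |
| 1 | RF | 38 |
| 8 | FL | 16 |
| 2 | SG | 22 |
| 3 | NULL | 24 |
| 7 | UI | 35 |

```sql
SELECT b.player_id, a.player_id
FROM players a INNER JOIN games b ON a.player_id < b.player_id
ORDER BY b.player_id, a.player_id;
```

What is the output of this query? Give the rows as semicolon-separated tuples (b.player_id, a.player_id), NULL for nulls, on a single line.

(8, 7); (8, 7); (8, 7); (8, 7); (8, 7); (8, 7); (8, 7); (8, 7); (8, 7); (8, 7)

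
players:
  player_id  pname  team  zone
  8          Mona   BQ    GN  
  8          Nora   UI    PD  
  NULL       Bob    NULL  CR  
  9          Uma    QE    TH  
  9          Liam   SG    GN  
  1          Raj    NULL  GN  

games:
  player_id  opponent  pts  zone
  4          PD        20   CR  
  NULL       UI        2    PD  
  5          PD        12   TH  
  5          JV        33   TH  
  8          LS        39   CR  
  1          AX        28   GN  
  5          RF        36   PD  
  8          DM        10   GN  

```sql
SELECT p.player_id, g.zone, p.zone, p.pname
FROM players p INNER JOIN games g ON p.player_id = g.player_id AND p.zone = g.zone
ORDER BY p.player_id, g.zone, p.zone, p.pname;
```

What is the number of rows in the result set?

2

INNER JOIN keeps only pairs where the ON condition holds.
Matching on p.player_id = g.player_id AND p.zone = g.zone. A NULL in a compared column never satisfies the condition.
- p[0] player_id=8, zone=GN → 1 match(es) in g → 1 row(s).
- p[1] player_id=8, zone=PD → no match; dropped.
- p[2] player_id=NULL, zone=CR → no match; dropped.
- p[3] player_id=9, zone=TH → no match; dropped.
- p[4] player_id=9, zone=GN → no match; dropped.
- p[5] player_id=1, zone=GN → 1 match(es) in g → 1 row(s).
Total: 2 rows.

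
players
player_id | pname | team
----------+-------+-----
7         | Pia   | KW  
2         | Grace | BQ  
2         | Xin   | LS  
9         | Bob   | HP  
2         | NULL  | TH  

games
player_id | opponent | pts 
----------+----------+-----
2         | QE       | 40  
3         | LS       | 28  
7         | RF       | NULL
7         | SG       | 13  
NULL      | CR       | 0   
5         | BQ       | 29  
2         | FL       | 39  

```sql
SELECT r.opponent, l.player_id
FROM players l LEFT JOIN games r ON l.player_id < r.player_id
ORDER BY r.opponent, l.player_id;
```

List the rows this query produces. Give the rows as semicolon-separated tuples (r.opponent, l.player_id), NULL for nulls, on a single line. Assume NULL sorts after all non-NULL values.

(BQ, 2); (BQ, 2); (BQ, 2); (LS, 2); (LS, 2); (LS, 2); (RF, 2); (RF, 2); (RF, 2); (SG, 2); (SG, 2); (SG, 2); (NULL, 7); (NULL, 9)

LEFT JOIN keeps every row from `players`; unmatched rows get NULL for `games`'s columns.
Matching on l.player_id < r.player_id. A NULL in a compared column never satisfies the condition.
- l[0] player_id=7 → no match; kept with NULLs on the r side.
- l[1] player_id=2 → 4 match(es) in r → 4 row(s).
- l[2] player_id=2 → 4 match(es) in r → 4 row(s).
- l[3] player_id=9 → no match; kept with NULLs on the r side.
- l[4] player_id=2 → 4 match(es) in r → 4 row(s).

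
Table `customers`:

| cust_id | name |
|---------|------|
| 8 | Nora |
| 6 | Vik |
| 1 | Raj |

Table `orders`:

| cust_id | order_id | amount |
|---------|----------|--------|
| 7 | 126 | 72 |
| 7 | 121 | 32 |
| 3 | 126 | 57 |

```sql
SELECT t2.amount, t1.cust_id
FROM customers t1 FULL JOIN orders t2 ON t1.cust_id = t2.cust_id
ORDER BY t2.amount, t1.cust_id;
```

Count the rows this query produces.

6

FULL OUTER JOIN keeps every row from both sides; unmatched rows get NULL for the other side's columns.
Matching on t1.cust_id = t2.cust_id.
Matched pairs: 0; unmatched t1 rows kept: 3; unmatched t2 rows kept: 3.
Total: 0 matched + 6 padded = 6 rows.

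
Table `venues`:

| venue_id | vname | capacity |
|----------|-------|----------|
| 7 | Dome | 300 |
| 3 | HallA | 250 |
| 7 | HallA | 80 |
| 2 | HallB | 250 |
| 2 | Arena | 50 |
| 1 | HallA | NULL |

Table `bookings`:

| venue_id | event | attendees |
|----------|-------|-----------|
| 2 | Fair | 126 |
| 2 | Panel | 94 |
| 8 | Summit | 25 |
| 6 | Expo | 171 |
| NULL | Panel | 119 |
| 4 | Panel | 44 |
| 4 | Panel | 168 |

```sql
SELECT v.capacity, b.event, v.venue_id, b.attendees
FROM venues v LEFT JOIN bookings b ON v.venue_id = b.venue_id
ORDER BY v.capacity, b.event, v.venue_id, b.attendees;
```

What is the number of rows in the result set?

LEFT JOIN keeps every row from `venues`; unmatched rows get NULL for `bookings`'s columns.
Matching on v.venue_id = b.venue_id. A NULL in a compared column never satisfies the condition.
- v (venue_id=7) has no partner → padded with NULL.
- v (venue_id=3) has no partner → padded with NULL.
- v (venue_id=7) has no partner → padded with NULL.
- v (venue_id=2) pairs with 2 row(s) of b.
- v (venue_id=2) pairs with 2 row(s) of b.
- v (venue_id=1) has no partner → padded with NULL.
Total: 4 matched + 4 padded = 8 rows.

8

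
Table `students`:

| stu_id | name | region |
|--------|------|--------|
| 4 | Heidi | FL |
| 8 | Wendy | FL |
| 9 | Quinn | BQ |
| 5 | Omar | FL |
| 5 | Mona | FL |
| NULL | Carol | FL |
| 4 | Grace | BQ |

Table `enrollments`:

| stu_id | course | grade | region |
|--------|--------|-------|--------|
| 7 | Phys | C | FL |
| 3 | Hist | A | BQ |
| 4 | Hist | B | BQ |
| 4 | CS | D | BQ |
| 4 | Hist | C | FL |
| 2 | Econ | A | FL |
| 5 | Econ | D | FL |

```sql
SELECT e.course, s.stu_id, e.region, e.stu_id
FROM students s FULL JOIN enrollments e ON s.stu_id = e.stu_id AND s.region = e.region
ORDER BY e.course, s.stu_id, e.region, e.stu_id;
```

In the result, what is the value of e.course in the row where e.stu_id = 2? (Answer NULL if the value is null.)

Econ

FULL OUTER JOIN keeps every row from both sides; unmatched rows get NULL for the other side's columns.
Matching on s.stu_id = e.stu_id AND s.region = e.region. A NULL in a compared column never satisfies the condition.
- stu_id=4, region=FL: 1 matching e row(s), so 1 row(s) emitted.
- stu_id=8, region=FL: no e row matches, row kept with e columns NULL.
- stu_id=9, region=BQ: no e row matches, row kept with e columns NULL.
- stu_id=5, region=FL: 1 matching e row(s), so 1 row(s) emitted.
- stu_id=5, region=FL: 1 matching e row(s), so 1 row(s) emitted.
- stu_id=NULL, region=FL: no e row matches, row kept with e columns NULL.
- stu_id=4, region=BQ: 2 matching e row(s), so 2 row(s) emitted.
- 3 e row(s) had no s match → kept, s columns NULL.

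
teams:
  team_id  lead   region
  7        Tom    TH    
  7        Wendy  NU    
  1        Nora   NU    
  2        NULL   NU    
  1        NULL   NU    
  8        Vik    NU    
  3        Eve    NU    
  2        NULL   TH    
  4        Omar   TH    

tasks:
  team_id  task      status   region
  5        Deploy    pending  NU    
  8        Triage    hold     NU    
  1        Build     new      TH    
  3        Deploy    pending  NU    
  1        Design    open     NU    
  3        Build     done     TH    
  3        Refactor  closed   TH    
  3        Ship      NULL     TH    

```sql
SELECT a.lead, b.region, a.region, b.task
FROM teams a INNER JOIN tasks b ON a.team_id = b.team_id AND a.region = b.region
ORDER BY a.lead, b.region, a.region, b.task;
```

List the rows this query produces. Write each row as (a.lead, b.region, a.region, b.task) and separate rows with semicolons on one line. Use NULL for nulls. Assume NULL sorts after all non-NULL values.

INNER JOIN keeps only pairs where the ON condition holds.
Matching on a.team_id = b.team_id AND a.region = b.region.
Matched pairs: 4.

(Eve, NU, NU, Deploy); (Nora, NU, NU, Design); (Vik, NU, NU, Triage); (NULL, NU, NU, Design)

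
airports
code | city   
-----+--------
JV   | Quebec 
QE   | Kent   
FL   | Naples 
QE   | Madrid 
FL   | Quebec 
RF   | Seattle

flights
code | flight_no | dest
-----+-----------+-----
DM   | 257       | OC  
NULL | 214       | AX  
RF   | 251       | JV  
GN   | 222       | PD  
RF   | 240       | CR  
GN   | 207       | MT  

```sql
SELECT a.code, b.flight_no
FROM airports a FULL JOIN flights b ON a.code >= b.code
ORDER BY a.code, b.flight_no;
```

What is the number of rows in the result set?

17

FULL OUTER JOIN keeps every row from both sides; unmatched rows get NULL for the other side's columns.
Matching on a.code >= b.code. A NULL in a compared column never satisfies the condition.
- a (code=JV) pairs with 3 row(s) of b.
- a (code=QE) pairs with 3 row(s) of b.
- a (code=FL) pairs with 1 row(s) of b.
- a (code=QE) pairs with 3 row(s) of b.
- a (code=FL) pairs with 1 row(s) of b.
- a (code=RF) pairs with 5 row(s) of b.
- plus 1 unmatched b row(s), each kept with NULL a columns.
Total: 16 matched + 1 padded = 17 rows.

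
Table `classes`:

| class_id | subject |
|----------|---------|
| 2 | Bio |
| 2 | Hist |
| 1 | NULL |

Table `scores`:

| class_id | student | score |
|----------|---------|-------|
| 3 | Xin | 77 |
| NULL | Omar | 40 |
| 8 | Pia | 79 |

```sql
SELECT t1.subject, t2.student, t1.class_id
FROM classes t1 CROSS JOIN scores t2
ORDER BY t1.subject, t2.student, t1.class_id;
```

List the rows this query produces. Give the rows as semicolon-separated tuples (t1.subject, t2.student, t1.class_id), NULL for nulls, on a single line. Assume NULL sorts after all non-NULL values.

CROSS JOIN pairs every row of `classes` with every row of `scores`: 3 × 3 = 9 rows.
After projecting and ordering:
t1.subject | t2.student | t1.class_id
Bio | Omar | 2
Bio | Pia | 2
Bio | Xin | 2
Hist | Omar | 2
Hist | Pia | 2
Hist | Xin | 2
NULL | Omar | 1
NULL | Pia | 1
NULL | Xin | 1

(Bio, Omar, 2); (Bio, Pia, 2); (Bio, Xin, 2); (Hist, Omar, 2); (Hist, Pia, 2); (Hist, Xin, 2); (NULL, Omar, 1); (NULL, Pia, 1); (NULL, Xin, 1)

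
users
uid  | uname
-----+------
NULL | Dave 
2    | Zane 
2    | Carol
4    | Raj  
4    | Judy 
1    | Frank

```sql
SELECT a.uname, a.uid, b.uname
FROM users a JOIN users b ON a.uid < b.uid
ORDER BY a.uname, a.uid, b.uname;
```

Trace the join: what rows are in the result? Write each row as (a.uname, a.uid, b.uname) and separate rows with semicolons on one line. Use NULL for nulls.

INNER JOIN keeps only pairs where the ON condition holds.
Matching on a.uid < b.uid. A NULL in a compared column never satisfies the condition.
Matched pairs: 8.

(Carol, 2, Judy); (Carol, 2, Raj); (Frank, 1, Carol); (Frank, 1, Judy); (Frank, 1, Raj); (Frank, 1, Zane); (Zane, 2, Judy); (Zane, 2, Raj)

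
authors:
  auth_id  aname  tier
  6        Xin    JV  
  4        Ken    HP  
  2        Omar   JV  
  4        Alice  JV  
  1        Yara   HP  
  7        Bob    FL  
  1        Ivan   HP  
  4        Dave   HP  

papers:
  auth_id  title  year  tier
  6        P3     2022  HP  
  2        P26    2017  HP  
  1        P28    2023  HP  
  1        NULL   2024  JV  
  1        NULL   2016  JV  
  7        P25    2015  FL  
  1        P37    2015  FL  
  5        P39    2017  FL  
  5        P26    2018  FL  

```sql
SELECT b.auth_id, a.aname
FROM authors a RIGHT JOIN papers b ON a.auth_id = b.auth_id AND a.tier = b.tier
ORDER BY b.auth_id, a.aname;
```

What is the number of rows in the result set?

RIGHT JOIN keeps every row from `papers`; unmatched rows get NULL for `authors`'s columns.
Matching on a.auth_id = b.auth_id AND a.tier = b.tier.
- a[0] auth_id=6, tier=JV → no match.
- a[1] auth_id=4, tier=HP → no match.
- a[2] auth_id=2, tier=JV → no match.
- a[3] auth_id=4, tier=JV → no match.
- a[4] auth_id=1, tier=HP → 1 match(es) in b → 1 row(s).
- a[5] auth_id=7, tier=FL → 1 match(es) in b → 1 row(s).
- a[6] auth_id=1, tier=HP → 1 match(es) in b → 1 row(s).
- a[7] auth_id=4, tier=HP → no match.
- 7 row(s) from b found no a partner → padded with NULL.
Total: 3 matched + 7 padded = 10 rows.

10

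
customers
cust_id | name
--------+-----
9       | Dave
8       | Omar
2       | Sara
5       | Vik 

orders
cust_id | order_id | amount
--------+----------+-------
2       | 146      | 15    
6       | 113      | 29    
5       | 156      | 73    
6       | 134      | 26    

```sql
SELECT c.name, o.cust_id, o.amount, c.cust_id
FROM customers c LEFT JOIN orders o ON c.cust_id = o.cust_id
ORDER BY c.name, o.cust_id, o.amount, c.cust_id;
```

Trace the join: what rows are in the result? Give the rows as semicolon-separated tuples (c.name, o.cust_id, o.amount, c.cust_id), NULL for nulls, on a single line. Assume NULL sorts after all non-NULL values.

(Dave, NULL, NULL, 9); (Omar, NULL, NULL, 8); (Sara, 2, 15, 2); (Vik, 5, 73, 5)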